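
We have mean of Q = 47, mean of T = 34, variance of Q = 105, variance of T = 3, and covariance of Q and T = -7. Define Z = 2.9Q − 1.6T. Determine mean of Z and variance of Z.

mean of Z = 2.9·mean of Q + (-1.6)·mean of T = 2.9·47 + (-1.6)·34 = 81.9.
variance of Z = a²·variance of Q + b²·variance of T + 2ab·covariance of Q and T with a = 2.9, b = -1.6.
= 2.9²·105 + (-1.6)²·3 + 2·2.9·(-1.6)·(-7)
= 883.05 + 7.68 + 64.96 = 955.69.

mean of Z = 81.9, variance of Z = 955.69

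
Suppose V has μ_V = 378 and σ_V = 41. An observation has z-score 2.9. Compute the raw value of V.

V = μ_V + z·σ_V = 378 + 2.9·41 = 496.9.

V = 496.9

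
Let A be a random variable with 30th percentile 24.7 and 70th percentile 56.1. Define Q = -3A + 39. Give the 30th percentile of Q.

Since a = -3 < 0 the transformation is decreasing, reversing order: the 30th percentile of Q corresponds to the 70th percentile of A.
So P_{30}(Q) = a·P_{70}(A) + b = (-3)·56.1 + 39 = -129.3.

30th percentile of Q = -129.3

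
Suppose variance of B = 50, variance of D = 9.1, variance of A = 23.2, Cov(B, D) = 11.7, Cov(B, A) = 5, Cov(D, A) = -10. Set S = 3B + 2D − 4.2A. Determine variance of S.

variance of S = a²·variance of B + b²·variance of D + c²·variance of A + 2ab·Cov(B, D) + 2ac·Cov(B, A) + 2bc·Cov(D, A), with a = 3, b = 2, c = -4.2.
= 450 + 36.4 + 409.248 + 140.4 + (-126) + 168
= 1078.048.

variance of S = 1078.048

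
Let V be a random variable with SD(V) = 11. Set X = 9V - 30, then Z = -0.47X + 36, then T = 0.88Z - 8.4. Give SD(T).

SD(T) = 40.9464

SD(X) = |9|·11 = 99.
SD(Z) = |-0.47|·99 = 46.53.
SD(T) = |0.88|·46.53 = 40.9464.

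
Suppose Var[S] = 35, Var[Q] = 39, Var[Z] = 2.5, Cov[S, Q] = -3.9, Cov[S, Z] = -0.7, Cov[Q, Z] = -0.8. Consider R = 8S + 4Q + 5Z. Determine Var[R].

Var[R] = 2588.9

Var[R] = a²·Var[S] + b²·Var[Q] + c²·Var[Z] + 2ab·Cov[S, Q] + 2ac·Cov[S, Z] + 2bc·Cov[Q, Z], with a = 8, b = 4, c = 5.
= 2240 + 624 + 62.5 + (-249.6) + (-56) + (-32)
= 2588.9.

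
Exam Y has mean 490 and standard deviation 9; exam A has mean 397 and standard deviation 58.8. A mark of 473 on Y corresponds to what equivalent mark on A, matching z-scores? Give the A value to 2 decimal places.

A = 285.93

z = (473 − 490)/9 ≈ -1.8889.
A = 397 + z·58.8 = 397 + (473 − 490)·58.8/9 ≈ 285.93.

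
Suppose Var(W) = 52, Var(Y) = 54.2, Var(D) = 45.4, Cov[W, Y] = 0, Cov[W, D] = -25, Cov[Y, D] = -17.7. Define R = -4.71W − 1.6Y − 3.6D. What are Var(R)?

Var(R) = a²·Var(W) + b²·Var(Y) + c²·Var(D) + 2ab·Cov[W, Y] + 2ac·Cov[W, D] + 2bc·Cov[Y, D], with a = -4.71, b = -1.6, c = -3.6.
= 1153.5732 + 138.752 + 588.384 + 0 + (-847.8) + (-203.904)
= 829.0052.

Var(R) = 829.0052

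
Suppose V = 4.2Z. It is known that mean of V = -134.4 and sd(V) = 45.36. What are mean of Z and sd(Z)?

mean of Z = -32, sd(Z) = 10.8

From V = 4.2Z: mean of V = a·mean of Z + b, so mean of Z = (mean of V − b)/a = (-134.4 − 0)/4.2 = -32.
sd(V) = |a|·sd(Z), so sd(Z) = 45.36/|4.2| = 10.8.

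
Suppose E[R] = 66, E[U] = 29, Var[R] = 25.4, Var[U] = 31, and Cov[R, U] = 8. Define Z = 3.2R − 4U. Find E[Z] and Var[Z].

E[Z] = 3.2·E[R] + (-4)·E[U] = 3.2·66 + (-4)·29 = 95.2.
Var[Z] = a²·Var[R] + b²·Var[U] + 2ab·Cov[R, U] with a = 3.2, b = -4.
= 3.2²·25.4 + (-4)²·31 + 2·3.2·(-4)·8
= 260.096 + 496 + (-204.8) = 551.296.

E[Z] = 95.2, Var[Z] = 551.296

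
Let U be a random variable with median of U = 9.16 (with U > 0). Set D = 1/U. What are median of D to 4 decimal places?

median of D = 0.1092

1/U is monotone on this domain, so median of D = 1/(9.16) ≈ 0.1092.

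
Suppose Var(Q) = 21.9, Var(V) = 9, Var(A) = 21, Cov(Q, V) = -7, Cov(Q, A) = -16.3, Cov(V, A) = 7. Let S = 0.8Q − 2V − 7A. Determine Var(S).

Var(S) = a²·Var(Q) + b²·Var(V) + c²·Var(A) + 2ab·Cov(Q, V) + 2ac·Cov(Q, A) + 2bc·Cov(V, A), with a = 0.8, b = -2, c = -7.
= 14.016 + 36 + 1029 + 22.4 + 182.56 + 196
= 1479.976.

Var(S) = 1479.976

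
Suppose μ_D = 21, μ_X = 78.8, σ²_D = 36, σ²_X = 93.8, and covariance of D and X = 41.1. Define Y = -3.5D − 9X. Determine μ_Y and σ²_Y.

μ_Y = (-3.5)·μ_D + (-9)·μ_X = (-3.5)·21 + (-9)·78.8 = -782.7.
σ²_Y = a²·σ²_D + b²·σ²_X + 2ab·covariance of D and X with a = -3.5, b = -9.
= (-3.5)²·36 + (-9)²·93.8 + 2·(-3.5)·(-9)·41.1
= 441 + 7597.8 + 2589.3 = 10628.1.

μ_Y = -782.7, σ²_Y = 10628.1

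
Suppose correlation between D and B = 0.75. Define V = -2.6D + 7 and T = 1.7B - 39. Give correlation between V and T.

correlation between V and T = -0.75

Linear rescalings preserve |correlation|; the slopes -2.6 and 1.7 have opposite signs, so the correlation flips sign: correlation between V and T = −correlation between D and B = -0.75.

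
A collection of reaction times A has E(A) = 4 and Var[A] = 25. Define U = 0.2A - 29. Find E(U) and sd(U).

E(U) = -28.2, sd(U) = 1

U = 0.2A - 29 is linear with a = 0.2, b = -29.
E(U) = a·E(A) + b = 0.2·4 + (-29) = -28.2.
sd(A) = √25 = 5.
sd(U) = |a|·sd(A) = |0.2|·5 = 1.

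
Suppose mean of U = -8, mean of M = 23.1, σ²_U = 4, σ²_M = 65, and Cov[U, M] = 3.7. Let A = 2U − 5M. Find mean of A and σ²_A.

mean of A = 2·mean of U + (-5)·mean of M = 2·(-8) + (-5)·23.1 = -131.5.
σ²_A = a²·σ²_U + b²·σ²_M + 2ab·Cov[U, M] with a = 2, b = -5.
= 2²·4 + (-5)²·65 + 2·2·(-5)·3.7
= 16 + 1625 + (-74) = 1567.

mean of A = -131.5, σ²_A = 1567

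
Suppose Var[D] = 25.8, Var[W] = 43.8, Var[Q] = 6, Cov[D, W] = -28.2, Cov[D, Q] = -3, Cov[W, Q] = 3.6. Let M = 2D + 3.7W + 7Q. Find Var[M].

Var[M] = a²·Var[D] + b²·Var[W] + c²·Var[Q] + 2ab·Cov[D, W] + 2ac·Cov[D, Q] + 2bc·Cov[W, Q], with a = 2, b = 3.7, c = 7.
= 103.2 + 599.622 + 294 + (-417.36) + (-84) + 186.48
= 681.942.

Var[M] = 681.942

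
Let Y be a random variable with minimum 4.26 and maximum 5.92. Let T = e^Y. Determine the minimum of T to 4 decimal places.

e^Y is increasing on this domain, so min(T) comes from min(Y) = 4.26: min(T) = exp(4.26) ≈ 70.81.

min(T) = 70.81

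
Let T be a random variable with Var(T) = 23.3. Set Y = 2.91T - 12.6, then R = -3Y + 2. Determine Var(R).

Var(R) = 1775.76057

Var(Y) = 2.91²·23.3 = 197.30673.
Var(R) = (-3)²·197.30673 = 1775.76057.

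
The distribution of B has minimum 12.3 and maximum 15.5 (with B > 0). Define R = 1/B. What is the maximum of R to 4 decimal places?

1/B is decreasing on this domain, so max(R) comes from min(B) = 12.3: max(R) = 1/(12.3) ≈ 0.0813.

max(R) = 0.0813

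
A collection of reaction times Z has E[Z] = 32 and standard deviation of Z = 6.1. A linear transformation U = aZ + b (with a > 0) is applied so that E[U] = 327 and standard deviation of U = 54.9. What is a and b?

a = 9, b = 39

standard deviation of U = a·standard deviation of Z (a > 0), so a = 54.9/6.1 = 9.
E[U] = a·E[Z] + b, so b = 327 − 9·32 = 39.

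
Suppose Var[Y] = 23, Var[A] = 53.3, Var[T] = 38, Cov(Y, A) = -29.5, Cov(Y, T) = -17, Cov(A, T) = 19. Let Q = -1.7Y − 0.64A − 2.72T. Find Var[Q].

Var[Q] = a²·Var[Y] + b²·Var[A] + c²·Var[T] + 2ab·Cov(Y, A) + 2ac·Cov(Y, T) + 2bc·Cov(A, T), with a = -1.7, b = -0.64, c = -2.72.
= 66.47 + 21.83168 + 281.1392 + (-64.192) + (-157.216) + 66.1504
= 214.18328.

Var[Q] = 214.18328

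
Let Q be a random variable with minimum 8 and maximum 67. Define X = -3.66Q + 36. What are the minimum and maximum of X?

a = -3.66 < 0, so order reverses: min(X) = a·max(Q)+b = (-3.66)·67 + 36 = -209.22; max(X) = a·min(Q)+b = (-3.66)·8 + 36 = 6.72.

min(X) = -209.22, max(X) = 6.72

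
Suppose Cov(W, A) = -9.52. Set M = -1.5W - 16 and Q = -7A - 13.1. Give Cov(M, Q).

Cov(M, Q) = a·c·Cov(W, A) = (-1.5)·(-7)·(-9.52) = -99.96. Additive constants drop out.

Cov(M, Q) = -99.96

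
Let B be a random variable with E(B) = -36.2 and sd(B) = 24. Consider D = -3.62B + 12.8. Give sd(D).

sd(D) = 86.88

D = -3.62B + 12.8 is linear with a = -3.62, b = 12.8.
sd(D) = |a|·sd(B) = |-3.62|·24 = 86.88.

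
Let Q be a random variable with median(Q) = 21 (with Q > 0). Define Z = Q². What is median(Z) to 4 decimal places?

median(Z) = 441

Q² is monotone on this domain, so median(Z) = square(21) = 441.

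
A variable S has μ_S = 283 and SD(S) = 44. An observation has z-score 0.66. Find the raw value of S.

S = 312.04

S = μ_S + z·SD(S) = 283 + 0.66·44 = 312.04.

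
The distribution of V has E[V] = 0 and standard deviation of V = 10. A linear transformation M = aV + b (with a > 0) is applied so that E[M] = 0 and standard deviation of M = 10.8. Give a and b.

a = 1.08, b = 0

standard deviation of M = a·standard deviation of V (a > 0), so a = 10.8/10 = 1.08.
E[M] = a·E[V] + b, so b = 0 − 1.08·0 = 0.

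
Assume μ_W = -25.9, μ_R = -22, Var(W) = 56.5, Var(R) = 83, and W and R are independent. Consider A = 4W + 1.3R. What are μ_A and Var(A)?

μ_A = 4·μ_W + 1.3·μ_R = 4·(-25.9) + 1.3·(-22) = -132.2.
Var(A) = a²·Var(W) + b²·Var(R) + 2ab·covariance of W and R with a = 4, b = 1.3.
Independence gives covariance of W and R = 0.
= 4²·56.5 + 1.3²·83 + 2·4·1.3·0
= 904 + 140.27 + 0 = 1044.27.

μ_A = -132.2, Var(A) = 1044.27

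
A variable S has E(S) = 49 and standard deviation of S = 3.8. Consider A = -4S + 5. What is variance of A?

variance of A = 231.04

A = -4S + 5 is linear with a = -4, b = 5.
variance of S = 3.8² = 14.44.
variance of A = a²·variance of S = (-4)²·14.44 = 231.04 (the additive constant 5 does not affect variance).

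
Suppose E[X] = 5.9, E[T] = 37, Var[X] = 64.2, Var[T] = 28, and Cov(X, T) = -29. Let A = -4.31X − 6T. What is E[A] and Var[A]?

E[A] = -247.429, Var[A] = 700.70562

E[A] = (-4.31)·E[X] + (-6)·E[T] = (-4.31)·5.9 + (-6)·37 = -247.429.
Var[A] = a²·Var[X] + b²·Var[T] + 2ab·Cov(X, T) with a = -4.31, b = -6.
= (-4.31)²·64.2 + (-6)²·28 + 2·(-4.31)·(-6)·(-29)
= 1192.58562 + 1008 + (-1499.88) = 700.70562.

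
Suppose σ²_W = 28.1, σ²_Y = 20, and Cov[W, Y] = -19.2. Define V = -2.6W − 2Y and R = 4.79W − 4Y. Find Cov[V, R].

Cov[V, R] = -205.7014

By bilinearity, Cov[V, R] = ac·σ²_W + bd·σ²_Y + (ad+bc)·Cov[W, Y], with a=-2.6, b=-2, c=4.79, d=-4.
ac·σ²_W = (-2.6)·4.79·28.1 = -349.9574
bd·σ²_Y = (-2)·(-4)·20 = 160
(ad+bc)·Cov[W, Y] = (0.82)·(-19.2) = -15.744
Cov[V, R] = -349.9574 + 160 + (-15.744) = -205.7014.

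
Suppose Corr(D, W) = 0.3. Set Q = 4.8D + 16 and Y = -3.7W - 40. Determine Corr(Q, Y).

Linear rescalings preserve |correlation|; the slopes 4.8 and -3.7 have opposite signs, so the correlation flips sign: Corr(Q, Y) = −Corr(D, W) = -0.3.

Corr(Q, Y) = -0.3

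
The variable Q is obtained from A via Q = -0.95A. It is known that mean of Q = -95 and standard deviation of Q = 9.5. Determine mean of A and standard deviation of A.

mean of A = 100, standard deviation of A = 10

From Q = -0.95A: mean of Q = a·mean of A + b, so mean of A = (mean of Q − b)/a = (-95 − 0)/(-0.95) = 100.
standard deviation of Q = |a|·standard deviation of A, so standard deviation of A = 9.5/|-0.95| = 10.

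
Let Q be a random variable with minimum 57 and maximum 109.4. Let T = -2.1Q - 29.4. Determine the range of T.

Range of Q = 109.4 − 57 = 52.4.
Range(T) = |a|·Range(Q) = |-2.1|·52.4 = 110.04.

Range(T) = 110.04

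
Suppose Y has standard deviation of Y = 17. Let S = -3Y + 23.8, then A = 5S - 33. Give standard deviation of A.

standard deviation of S = |-3|·17 = 51.
standard deviation of A = |5|·51 = 255.

standard deviation of A = 255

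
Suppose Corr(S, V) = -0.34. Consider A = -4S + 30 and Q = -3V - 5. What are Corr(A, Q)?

Linear rescalings preserve correlation up to sign; here the slopes -4 and -3 have the same sign, so Corr(A, Q) = Corr(S, V) = -0.34.

Corr(A, Q) = -0.34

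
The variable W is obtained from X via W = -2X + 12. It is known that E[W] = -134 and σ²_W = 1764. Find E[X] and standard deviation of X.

From W = -2X + 12: E[W] = a·E[X] + b, so E[X] = (E[W] − b)/a = (-134 − 12)/(-2) = 73.
standard deviation of W = √1764 = 42.
standard deviation of W = |a|·standard deviation of X, so standard deviation of X = 42/|-2| = 21.

E[X] = 73, standard deviation of X = 21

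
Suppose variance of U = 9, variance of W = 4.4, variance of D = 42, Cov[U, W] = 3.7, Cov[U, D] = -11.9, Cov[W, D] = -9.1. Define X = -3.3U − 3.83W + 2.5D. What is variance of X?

variance of X = a²·variance of U + b²·variance of W + c²·variance of D + 2ab·Cov[U, W] + 2ac·Cov[U, D] + 2bc·Cov[W, D], with a = -3.3, b = -3.83, c = 2.5.
= 98.01 + 64.54316 + 262.5 + 93.5286 + 196.35 + 174.265
= 889.19676.

variance of X = 889.19676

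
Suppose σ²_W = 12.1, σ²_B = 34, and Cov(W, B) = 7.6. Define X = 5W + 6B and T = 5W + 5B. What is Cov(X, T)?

By bilinearity, Cov(X, T) = ac·σ²_W + bd·σ²_B + (ad+bc)·Cov(W, B), with a=5, b=6, c=5, d=5.
ac·σ²_W = 5·5·12.1 = 302.5
bd·σ²_B = 6·5·34 = 1020
(ad+bc)·Cov(W, B) = (55)·7.6 = 418
Cov(X, T) = 302.5 + 1020 + 418 = 1740.5.

Cov(X, T) = 1740.5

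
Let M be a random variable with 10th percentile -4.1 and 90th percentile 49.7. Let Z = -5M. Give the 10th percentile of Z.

10th percentile of Z = -248.5

Since a = -5 < 0 the transformation is decreasing, reversing order: the 10th percentile of Z corresponds to the 90th percentile of M.
So P_{10}(Z) = a·P_{90}(M) + b = (-5)·49.7 = -248.5.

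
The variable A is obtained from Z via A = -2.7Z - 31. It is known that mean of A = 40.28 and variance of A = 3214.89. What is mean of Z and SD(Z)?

From A = -2.7Z - 31: mean of A = a·mean of Z + b, so mean of Z = (mean of A − b)/a = (40.28 − (-31))/(-2.7) = -26.4.
SD(A) = √3214.89 = 56.7.
SD(A) = |a|·SD(Z), so SD(Z) = 56.7/|-2.7| = 21.

mean of Z = -26.4, SD(Z) = 21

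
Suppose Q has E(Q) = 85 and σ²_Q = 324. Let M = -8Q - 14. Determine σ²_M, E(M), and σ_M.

M = -8Q - 14 is linear with a = -8, b = -14.
σ²_M = a²·σ²_Q = (-8)²·324 = 20736 (the additive constant -14 does not affect variance).
E(M) = a·E(Q) + b = (-8)·85 + (-14) = -694.
σ_Q = √324 = 18.
σ_M = |a|·σ_Q = |-8|·18 = 144.

σ²_M = 20736, E(M) = -694, σ_M = 144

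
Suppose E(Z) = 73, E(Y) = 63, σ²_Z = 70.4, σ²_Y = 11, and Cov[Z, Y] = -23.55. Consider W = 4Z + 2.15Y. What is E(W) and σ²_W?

E(W) = 427.45, σ²_W = 772.1875

E(W) = 4·E(Z) + 2.15·E(Y) = 4·73 + 2.15·63 = 427.45.
σ²_W = a²·σ²_Z + b²·σ²_Y + 2ab·Cov[Z, Y] with a = 4, b = 2.15.
= 4²·70.4 + 2.15²·11 + 2·4·2.15·(-23.55)
= 1126.4 + 50.8475 + (-405.06) = 772.1875.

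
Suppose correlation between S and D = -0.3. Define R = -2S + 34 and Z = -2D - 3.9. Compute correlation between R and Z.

correlation between R and Z = -0.3

Linear rescalings preserve correlation up to sign; here the slopes -2 and -2 have the same sign, so correlation between R and Z = correlation between S and D = -0.3.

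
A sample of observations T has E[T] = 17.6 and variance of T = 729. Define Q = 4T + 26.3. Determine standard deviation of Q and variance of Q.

standard deviation of Q = 108, variance of Q = 11664

Q = 4T + 26.3 is linear with a = 4, b = 26.3.
standard deviation of T = √729 = 27.
standard deviation of Q = |a|·standard deviation of T = |4|·27 = 108.
variance of Q = a²·variance of T = 4²·729 = 11664 (the additive constant 26.3 does not affect variance).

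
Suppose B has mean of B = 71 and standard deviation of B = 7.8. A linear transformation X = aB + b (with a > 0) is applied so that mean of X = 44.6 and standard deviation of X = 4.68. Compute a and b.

standard deviation of X = a·standard deviation of B (a > 0), so a = 4.68/7.8 = 0.6.
mean of X = a·mean of B + b, so b = 44.6 − 0.6·71 = 2.

a = 0.6, b = 2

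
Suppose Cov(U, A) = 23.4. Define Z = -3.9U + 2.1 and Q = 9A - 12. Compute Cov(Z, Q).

Cov(Z, Q) = a·c·Cov(U, A) = (-3.9)·9·23.4 = -821.34. Additive constants drop out.

Cov(Z, Q) = -821.34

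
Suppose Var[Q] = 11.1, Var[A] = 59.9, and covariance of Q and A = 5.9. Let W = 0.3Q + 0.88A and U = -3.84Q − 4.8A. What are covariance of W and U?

covariance of W and U = -294.23808

By bilinearity, covariance of W and U = ac·Var[Q] + bd·Var[A] + (ad+bc)·covariance of Q and A, with a=0.3, b=0.88, c=-3.84, d=-4.8.
ac·Var[Q] = 0.3·(-3.84)·11.1 = -12.7872
bd·Var[A] = 0.88·(-4.8)·59.9 = -253.0176
(ad+bc)·covariance of Q and A = (-4.8192)·5.9 = -28.43328
covariance of W and U = -12.7872 + (-253.0176) + (-28.43328) = -294.23808.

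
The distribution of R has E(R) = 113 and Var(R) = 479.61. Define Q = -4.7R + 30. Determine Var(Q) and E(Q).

Q = -4.7R + 30 is linear with a = -4.7, b = 30.
Var(Q) = a²·Var(R) = (-4.7)²·479.61 = 10594.5849 (the additive constant 30 does not affect variance).
E(Q) = a·E(R) + b = (-4.7)·113 + 30 = -501.1.

Var(Q) = 10594.5849, E(Q) = -501.1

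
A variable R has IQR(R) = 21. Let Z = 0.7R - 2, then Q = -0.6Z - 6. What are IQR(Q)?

IQR(Q) = 8.82

IQR(Z) = |0.7|·21 = 14.7.
IQR(Q) = |-0.6|·14.7 = 8.82.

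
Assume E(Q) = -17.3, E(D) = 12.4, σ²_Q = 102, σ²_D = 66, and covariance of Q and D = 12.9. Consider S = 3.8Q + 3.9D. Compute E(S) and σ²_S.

E(S) = -17.38, σ²_S = 2859.096

E(S) = 3.8·E(Q) + 3.9·E(D) = 3.8·(-17.3) + 3.9·12.4 = -17.38.
σ²_S = a²·σ²_Q + b²·σ²_D + 2ab·covariance of Q and D with a = 3.8, b = 3.9.
= 3.8²·102 + 3.9²·66 + 2·3.8·3.9·12.9
= 1472.88 + 1003.86 + 382.356 = 2859.096.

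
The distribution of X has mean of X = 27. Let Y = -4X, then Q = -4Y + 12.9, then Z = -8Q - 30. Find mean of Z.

mean of Z = -3589.2

mean of Y = (-4)·27 = -108.
mean of Q = (-4)·(-108) + 12.9 = 444.9.
mean of Z = (-8)·444.9 + (-30) = -3589.2.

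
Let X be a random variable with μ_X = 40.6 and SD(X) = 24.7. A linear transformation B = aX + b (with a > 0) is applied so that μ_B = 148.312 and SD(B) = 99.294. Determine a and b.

SD(B) = a·SD(X) (a > 0), so a = 99.294/24.7 = 4.02.
μ_B = a·μ_X + b, so b = 148.312 − 4.02·40.6 = -14.9.

a = 4.02, b = -14.9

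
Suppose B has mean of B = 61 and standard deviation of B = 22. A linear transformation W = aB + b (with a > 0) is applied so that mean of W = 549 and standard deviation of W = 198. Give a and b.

standard deviation of W = a·standard deviation of B (a > 0), so a = 198/22 = 9.
mean of W = a·mean of B + b, so b = 549 − 9·61 = 0.

a = 9, b = 0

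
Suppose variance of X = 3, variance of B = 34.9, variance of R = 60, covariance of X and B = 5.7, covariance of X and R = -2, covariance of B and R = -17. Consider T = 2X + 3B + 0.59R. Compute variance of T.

variance of T = a²·variance of X + b²·variance of B + c²·variance of R + 2ab·covariance of X and B + 2ac·covariance of X and R + 2bc·covariance of B and R, with a = 2, b = 3, c = 0.59.
= 12 + 314.1 + 20.886 + 68.4 + (-4.72) + (-60.18)
= 350.486.

variance of T = 350.486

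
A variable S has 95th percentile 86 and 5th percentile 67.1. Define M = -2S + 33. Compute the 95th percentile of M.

Since a = -2 < 0 the transformation is decreasing, reversing order: the 95th percentile of M corresponds to the 5th percentile of S.
So P_{95}(M) = a·P_{5}(S) + b = (-2)·67.1 + 33 = -101.2.

95th percentile of M = -101.2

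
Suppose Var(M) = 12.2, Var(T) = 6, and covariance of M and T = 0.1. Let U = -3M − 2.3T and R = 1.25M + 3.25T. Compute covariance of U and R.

By bilinearity, covariance of U and R = ac·Var(M) + bd·Var(T) + (ad+bc)·covariance of M and T, with a=-3, b=-2.3, c=1.25, d=3.25.
ac·Var(M) = (-3)·1.25·12.2 = -45.75
bd·Var(T) = (-2.3)·3.25·6 = -44.85
(ad+bc)·covariance of M and T = (-12.625)·0.1 = -1.2625
covariance of U and R = -45.75 + (-44.85) + (-1.2625) = -91.8625.

covariance of U and R = -91.8625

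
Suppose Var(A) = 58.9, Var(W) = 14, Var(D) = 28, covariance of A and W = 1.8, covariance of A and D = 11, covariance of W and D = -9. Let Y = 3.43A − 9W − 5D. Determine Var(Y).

Var(Y) = a²·Var(A) + b²·Var(W) + c²·Var(D) + 2ab·covariance of A and W + 2ac·covariance of A and D + 2bc·covariance of W and D, with a = 3.43, b = -9, c = -5.
= 692.95261 + 1134 + 700 + (-111.132) + (-377.3) + (-810)
= 1228.52061.

Var(Y) = 1228.52061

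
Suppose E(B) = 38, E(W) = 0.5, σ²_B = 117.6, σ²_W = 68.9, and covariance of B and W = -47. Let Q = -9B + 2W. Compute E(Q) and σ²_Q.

E(Q) = (-9)·E(B) + 2·E(W) = (-9)·38 + 2·0.5 = -341.
σ²_Q = a²·σ²_B + b²·σ²_W + 2ab·covariance of B and W with a = -9, b = 2.
= (-9)²·117.6 + 2²·68.9 + 2·(-9)·2·(-47)
= 9525.6 + 275.6 + 1692 = 11493.2.

E(Q) = -341, σ²_Q = 11493.2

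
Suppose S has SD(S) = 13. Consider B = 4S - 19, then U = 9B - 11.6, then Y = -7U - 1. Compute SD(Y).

SD(B) = |4|·13 = 52.
SD(U) = |9|·52 = 468.
SD(Y) = |-7|·468 = 3276.

SD(Y) = 3276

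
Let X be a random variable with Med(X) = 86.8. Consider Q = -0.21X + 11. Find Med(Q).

Med(Q) = -7.228

A linear map preserves order up to sign, so Med(Q) = a·Med(X) + b = (-0.21)·86.8 + 11 = -7.228.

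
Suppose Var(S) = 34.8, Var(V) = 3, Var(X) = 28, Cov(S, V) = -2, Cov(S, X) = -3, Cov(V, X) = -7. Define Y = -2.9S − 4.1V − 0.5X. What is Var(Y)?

Var(Y) = 265.138

Var(Y) = a²·Var(S) + b²·Var(V) + c²·Var(X) + 2ab·Cov(S, V) + 2ac·Cov(S, X) + 2bc·Cov(V, X), with a = -2.9, b = -4.1, c = -0.5.
= 292.668 + 50.43 + 7 + (-47.56) + (-8.7) + (-28.7)
= 265.138.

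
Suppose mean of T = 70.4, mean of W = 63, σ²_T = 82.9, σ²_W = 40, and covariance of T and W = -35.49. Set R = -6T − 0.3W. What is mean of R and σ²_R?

mean of R = (-6)·mean of T + (-0.3)·mean of W = (-6)·70.4 + (-0.3)·63 = -441.3.
σ²_R = a²·σ²_T + b²·σ²_W + 2ab·covariance of T and W with a = -6, b = -0.3.
= (-6)²·82.9 + (-0.3)²·40 + 2·(-6)·(-0.3)·(-35.49)
= 2984.4 + 3.6 + (-127.764) = 2860.236.

mean of R = -441.3, σ²_R = 2860.236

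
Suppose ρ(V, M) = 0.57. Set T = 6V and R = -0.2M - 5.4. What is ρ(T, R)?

Linear rescalings preserve |correlation|; the slopes 6 and -0.2 have opposite signs, so the correlation flips sign: ρ(T, R) = −ρ(V, M) = -0.57.

ρ(T, R) = -0.57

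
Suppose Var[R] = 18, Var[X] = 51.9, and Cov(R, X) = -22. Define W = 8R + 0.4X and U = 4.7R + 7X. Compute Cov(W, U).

By bilinearity, Cov(W, U) = ac·Var[R] + bd·Var[X] + (ad+bc)·Cov(R, X), with a=8, b=0.4, c=4.7, d=7.
ac·Var[R] = 8·4.7·18 = 676.8
bd·Var[X] = 0.4·7·51.9 = 145.32
(ad+bc)·Cov(R, X) = (57.88)·(-22) = -1273.36
Cov(W, U) = 676.8 + 145.32 + (-1273.36) = -451.24.

Cov(W, U) = -451.24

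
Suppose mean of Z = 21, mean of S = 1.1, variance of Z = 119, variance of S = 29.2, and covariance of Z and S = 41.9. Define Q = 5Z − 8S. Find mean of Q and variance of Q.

mean of Q = 96.2, variance of Q = 1491.8

mean of Q = 5·mean of Z + (-8)·mean of S = 5·21 + (-8)·1.1 = 96.2.
variance of Q = a²·variance of Z + b²·variance of S + 2ab·covariance of Z and S with a = 5, b = -8.
= 5²·119 + (-8)²·29.2 + 2·5·(-8)·41.9
= 2975 + 1868.8 + (-3352) = 1491.8.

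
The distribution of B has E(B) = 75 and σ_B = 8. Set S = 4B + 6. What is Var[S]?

S = 4B + 6 is linear with a = 4, b = 6.
Var[B] = 8² = 64.
Var[S] = a²·Var[B] = 4²·64 = 1024 (the additive constant 6 does not affect variance).

Var[S] = 1024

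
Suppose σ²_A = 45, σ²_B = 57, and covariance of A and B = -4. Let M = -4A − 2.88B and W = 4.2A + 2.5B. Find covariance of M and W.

covariance of M and W = -1078.016

By bilinearity, covariance of M and W = ac·σ²_A + bd·σ²_B + (ad+bc)·covariance of A and B, with a=-4, b=-2.88, c=4.2, d=2.5.
ac·σ²_A = (-4)·4.2·45 = -756
bd·σ²_B = (-2.88)·2.5·57 = -410.4
(ad+bc)·covariance of A and B = (-22.096)·(-4) = 88.384
covariance of M and W = -756 + (-410.4) + 88.384 = -1078.016.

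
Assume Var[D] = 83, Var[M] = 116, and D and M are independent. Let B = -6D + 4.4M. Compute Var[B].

Var[B] = 5233.76

Var[B] = a²·Var[D] + b²·Var[M] + 2ab·covariance of D and M with a = -6, b = 4.4.
Independence gives covariance of D and M = 0.
= (-6)²·83 + 4.4²·116 + 2·(-6)·4.4·0
= 2988 + 2245.76 + 0 = 5233.76.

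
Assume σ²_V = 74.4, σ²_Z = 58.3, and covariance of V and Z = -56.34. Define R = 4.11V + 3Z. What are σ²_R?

σ²_R = a²·σ²_V + b²·σ²_Z + 2ab·covariance of V and Z with a = 4.11, b = 3.
= 4.11²·74.4 + 3²·58.3 + 2·4.11·3·(-56.34)
= 1256.77224 + 524.7 + (-1389.3444) = 392.12784.

σ²_R = 392.12784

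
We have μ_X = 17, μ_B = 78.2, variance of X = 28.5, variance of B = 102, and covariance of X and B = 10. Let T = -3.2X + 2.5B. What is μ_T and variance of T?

μ_T = 141.1, variance of T = 769.34

μ_T = (-3.2)·μ_X + 2.5·μ_B = (-3.2)·17 + 2.5·78.2 = 141.1.
variance of T = a²·variance of X + b²·variance of B + 2ab·covariance of X and B with a = -3.2, b = 2.5.
= (-3.2)²·28.5 + 2.5²·102 + 2·(-3.2)·2.5·10
= 291.84 + 637.5 + (-160) = 769.34.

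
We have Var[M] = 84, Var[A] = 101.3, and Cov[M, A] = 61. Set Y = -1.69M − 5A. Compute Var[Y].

Var[Y] = 3803.3124

Var[Y] = a²·Var[M] + b²·Var[A] + 2ab·Cov[M, A] with a = -1.69, b = -5.
= (-1.69)²·84 + (-5)²·101.3 + 2·(-1.69)·(-5)·61
= 239.9124 + 2532.5 + 1030.9 = 3803.3124.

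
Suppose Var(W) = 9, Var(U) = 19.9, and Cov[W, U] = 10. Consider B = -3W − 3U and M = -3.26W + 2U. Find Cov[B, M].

Cov[B, M] = 6.42

By bilinearity, Cov[B, M] = ac·Var(W) + bd·Var(U) + (ad+bc)·Cov[W, U], with a=-3, b=-3, c=-3.26, d=2.
ac·Var(W) = (-3)·(-3.26)·9 = 88.02
bd·Var(U) = (-3)·2·19.9 = -119.4
(ad+bc)·Cov[W, U] = (3.78)·10 = 37.8
Cov[B, M] = 88.02 + (-119.4) + 37.8 = 6.42.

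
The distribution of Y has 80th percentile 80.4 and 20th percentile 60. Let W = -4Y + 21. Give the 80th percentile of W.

Since a = -4 < 0 the transformation is decreasing, reversing order: the 80th percentile of W corresponds to the 20th percentile of Y.
So P_{80}(W) = a·P_{20}(Y) + b = (-4)·60 + 21 = -219.

80th percentile of W = -219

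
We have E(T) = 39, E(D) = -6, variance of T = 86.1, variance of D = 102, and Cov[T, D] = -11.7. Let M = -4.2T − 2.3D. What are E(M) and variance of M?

E(M) = -150, variance of M = 1832.34

E(M) = (-4.2)·E(T) + (-2.3)·E(D) = (-4.2)·39 + (-2.3)·(-6) = -150.
variance of M = a²·variance of T + b²·variance of D + 2ab·Cov[T, D] with a = -4.2, b = -2.3.
= (-4.2)²·86.1 + (-2.3)²·102 + 2·(-4.2)·(-2.3)·(-11.7)
= 1518.804 + 539.58 + (-226.044) = 1832.34.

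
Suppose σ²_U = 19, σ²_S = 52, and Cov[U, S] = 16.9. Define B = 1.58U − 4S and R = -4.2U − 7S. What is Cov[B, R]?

By bilinearity, Cov[B, R] = ac·σ²_U + bd·σ²_S + (ad+bc)·Cov[U, S], with a=1.58, b=-4, c=-4.2, d=-7.
ac·σ²_U = 1.58·(-4.2)·19 = -126.084
bd·σ²_S = (-4)·(-7)·52 = 1456
(ad+bc)·Cov[U, S] = (5.74)·16.9 = 97.006
Cov[B, R] = -126.084 + 1456 + 97.006 = 1426.922.

Cov[B, R] = 1426.922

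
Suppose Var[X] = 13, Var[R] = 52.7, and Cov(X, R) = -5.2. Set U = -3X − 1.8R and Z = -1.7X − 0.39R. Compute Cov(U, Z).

Cov(U, Z) = 81.2994

By bilinearity, Cov(U, Z) = ac·Var[X] + bd·Var[R] + (ad+bc)·Cov(X, R), with a=-3, b=-1.8, c=-1.7, d=-0.39.
ac·Var[X] = (-3)·(-1.7)·13 = 66.3
bd·Var[R] = (-1.8)·(-0.39)·52.7 = 36.9954
(ad+bc)·Cov(X, R) = (4.23)·(-5.2) = -21.996
Cov(U, Z) = 66.3 + 36.9954 + (-21.996) = 81.2994.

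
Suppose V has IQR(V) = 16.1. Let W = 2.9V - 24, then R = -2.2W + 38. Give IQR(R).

IQR(R) = 102.718

IQR(W) = |2.9|·16.1 = 46.69.
IQR(R) = |-2.2|·46.69 = 102.718.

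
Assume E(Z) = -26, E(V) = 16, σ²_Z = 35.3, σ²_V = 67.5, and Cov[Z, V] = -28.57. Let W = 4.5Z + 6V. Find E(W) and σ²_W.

E(W) = -21, σ²_W = 1602.045

E(W) = 4.5·E(Z) + 6·E(V) = 4.5·(-26) + 6·16 = -21.
σ²_W = a²·σ²_Z + b²·σ²_V + 2ab·Cov[Z, V] with a = 4.5, b = 6.
= 4.5²·35.3 + 6²·67.5 + 2·4.5·6·(-28.57)
= 714.825 + 2430 + (-1542.78) = 1602.045.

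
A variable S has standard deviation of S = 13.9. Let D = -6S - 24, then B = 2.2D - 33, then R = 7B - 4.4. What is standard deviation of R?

standard deviation of R = 1284.36

standard deviation of D = |-6|·13.9 = 83.4.
standard deviation of B = |2.2|·83.4 = 183.48.
standard deviation of R = |7|·183.48 = 1284.36.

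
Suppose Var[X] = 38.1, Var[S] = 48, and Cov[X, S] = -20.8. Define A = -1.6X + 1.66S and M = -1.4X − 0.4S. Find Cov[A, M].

By bilinearity, Cov[A, M] = ac·Var[X] + bd·Var[S] + (ad+bc)·Cov[X, S], with a=-1.6, b=1.66, c=-1.4, d=-0.4.
ac·Var[X] = (-1.6)·(-1.4)·38.1 = 85.344
bd·Var[S] = 1.66·(-0.4)·48 = -31.872
(ad+bc)·Cov[X, S] = (-1.684)·(-20.8) = 35.0272
Cov[A, M] = 85.344 + (-31.872) + 35.0272 = 88.4992.

Cov[A, M] = 88.4992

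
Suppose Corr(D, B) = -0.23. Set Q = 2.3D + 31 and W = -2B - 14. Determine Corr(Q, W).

Linear rescalings preserve |correlation|; the slopes 2.3 and -2 have opposite signs, so the correlation flips sign: Corr(Q, W) = −Corr(D, B) = 0.23.

Corr(Q, W) = 0.23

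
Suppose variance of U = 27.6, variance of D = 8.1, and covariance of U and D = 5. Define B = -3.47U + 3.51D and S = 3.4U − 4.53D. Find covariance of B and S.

covariance of B and S = -316.15173

By bilinearity, covariance of B and S = ac·variance of U + bd·variance of D + (ad+bc)·covariance of U and D, with a=-3.47, b=3.51, c=3.4, d=-4.53.
ac·variance of U = (-3.47)·3.4·27.6 = -325.6248
bd·variance of D = 3.51·(-4.53)·8.1 = -128.79243
(ad+bc)·covariance of U and D = (27.6531)·5 = 138.2655
covariance of B and S = -325.6248 + (-128.79243) + 138.2655 = -316.15173.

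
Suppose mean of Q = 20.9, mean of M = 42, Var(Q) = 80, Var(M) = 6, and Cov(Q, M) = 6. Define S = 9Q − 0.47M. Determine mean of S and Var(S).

mean of S = 9·mean of Q + (-0.47)·mean of M = 9·20.9 + (-0.47)·42 = 168.36.
Var(S) = a²·Var(Q) + b²·Var(M) + 2ab·Cov(Q, M) with a = 9, b = -0.47.
= 9²·80 + (-0.47)²·6 + 2·9·(-0.47)·6
= 6480 + 1.3254 + (-50.76) = 6430.5654.

mean of S = 168.36, Var(S) = 6430.5654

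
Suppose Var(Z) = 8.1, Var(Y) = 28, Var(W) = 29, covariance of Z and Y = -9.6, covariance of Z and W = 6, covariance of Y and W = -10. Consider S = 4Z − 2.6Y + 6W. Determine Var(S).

Var(S) = a²·Var(Z) + b²·Var(Y) + c²·Var(W) + 2ab·covariance of Z and Y + 2ac·covariance of Z and W + 2bc·covariance of Y and W, with a = 4, b = -2.6, c = 6.
= 129.6 + 189.28 + 1044 + 199.68 + 288 + 312
= 2162.56.

Var(S) = 2162.56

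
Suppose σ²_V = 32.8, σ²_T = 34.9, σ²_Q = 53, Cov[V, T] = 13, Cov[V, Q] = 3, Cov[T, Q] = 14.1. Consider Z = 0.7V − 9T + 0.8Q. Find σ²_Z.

σ²_Z = a²·σ²_V + b²·σ²_T + c²·σ²_Q + 2ab·Cov[V, T] + 2ac·Cov[V, Q] + 2bc·Cov[T, Q], with a = 0.7, b = -9, c = 0.8.
= 16.072 + 2826.9 + 33.92 + (-163.8) + 3.36 + (-203.04)
= 2513.412.

σ²_Z = 2513.412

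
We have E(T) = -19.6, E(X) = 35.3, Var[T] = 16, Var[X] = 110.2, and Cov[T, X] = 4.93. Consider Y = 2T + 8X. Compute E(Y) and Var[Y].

E(Y) = 243.2, Var[Y] = 7274.56

E(Y) = 2·E(T) + 8·E(X) = 2·(-19.6) + 8·35.3 = 243.2.
Var[Y] = a²·Var[T] + b²·Var[X] + 2ab·Cov[T, X] with a = 2, b = 8.
= 2²·16 + 8²·110.2 + 2·2·8·4.93
= 64 + 7052.8 + 157.76 = 7274.56.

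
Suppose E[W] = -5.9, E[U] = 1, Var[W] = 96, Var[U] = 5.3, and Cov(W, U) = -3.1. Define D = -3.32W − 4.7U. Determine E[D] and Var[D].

E[D] = (-3.32)·E[W] + (-4.7)·E[U] = (-3.32)·(-5.9) + (-4.7)·1 = 14.888.
Var[D] = a²·Var[W] + b²·Var[U] + 2ab·Cov(W, U) with a = -3.32, b = -4.7.
= (-3.32)²·96 + (-4.7)²·5.3 + 2·(-3.32)·(-4.7)·(-3.1)
= 1058.1504 + 117.077 + (-96.7448) = 1078.4826.

E[D] = 14.888, Var[D] = 1078.4826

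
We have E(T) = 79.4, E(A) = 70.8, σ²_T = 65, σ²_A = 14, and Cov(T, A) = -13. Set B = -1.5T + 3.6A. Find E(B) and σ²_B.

E(B) = 135.78, σ²_B = 468.09

E(B) = (-1.5)·E(T) + 3.6·E(A) = (-1.5)·79.4 + 3.6·70.8 = 135.78.
σ²_B = a²·σ²_T + b²·σ²_A + 2ab·Cov(T, A) with a = -1.5, b = 3.6.
= (-1.5)²·65 + 3.6²·14 + 2·(-1.5)·3.6·(-13)
= 146.25 + 181.44 + 140.4 = 468.09.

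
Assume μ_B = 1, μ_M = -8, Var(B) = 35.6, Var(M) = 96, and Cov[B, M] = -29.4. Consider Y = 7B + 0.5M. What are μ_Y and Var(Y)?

μ_Y = 7·μ_B + 0.5·μ_M = 7·1 + 0.5·(-8) = 3.
Var(Y) = a²·Var(B) + b²·Var(M) + 2ab·Cov[B, M] with a = 7, b = 0.5.
= 7²·35.6 + 0.5²·96 + 2·7·0.5·(-29.4)
= 1744.4 + 24 + (-205.8) = 1562.6.

μ_Y = 3, Var(Y) = 1562.6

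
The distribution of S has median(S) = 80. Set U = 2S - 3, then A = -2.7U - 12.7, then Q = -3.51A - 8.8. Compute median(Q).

median(U) = 2·80 + (-3) = 157.
median(A) = (-2.7)·157 + (-12.7) = -436.6.
median(Q) = (-3.51)·(-436.6) + (-8.8) = 1523.666.

median(Q) = 1523.666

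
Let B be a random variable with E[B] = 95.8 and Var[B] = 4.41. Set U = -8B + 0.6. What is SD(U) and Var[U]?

SD(U) = 16.8, Var[U] = 282.24

U = -8B + 0.6 is linear with a = -8, b = 0.6.
SD(B) = √4.41 = 2.1.
SD(U) = |a|·SD(B) = |-8|·2.1 = 16.8.
Var[U] = a²·Var[B] = (-8)²·4.41 = 282.24 (the additive constant 0.6 does not affect variance).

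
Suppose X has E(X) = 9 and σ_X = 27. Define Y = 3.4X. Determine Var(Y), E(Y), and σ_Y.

Var(Y) = 8427.24, E(Y) = 30.6, σ_Y = 91.8

Y = 3.4X is linear with a = 3.4, b = 0.
Var(X) = 27² = 729.
Var(Y) = a²·Var(X) = 3.4²·729 = 8427.24.
E(Y) = a·E(X) + b = 3.4·9 = 30.6.
σ_Y = |a|·σ_X = |3.4|·27 = 91.8.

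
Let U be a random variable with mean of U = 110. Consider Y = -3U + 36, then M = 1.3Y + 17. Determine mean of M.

mean of M = -365.2

mean of Y = (-3)·110 + 36 = -294.
mean of M = 1.3·(-294) + 17 = -365.2.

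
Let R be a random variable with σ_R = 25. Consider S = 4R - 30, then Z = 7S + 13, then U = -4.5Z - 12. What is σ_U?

σ_U = 3150

σ_S = |4|·25 = 100.
σ_Z = |7|·100 = 700.
σ_U = |-4.5|·700 = 3150.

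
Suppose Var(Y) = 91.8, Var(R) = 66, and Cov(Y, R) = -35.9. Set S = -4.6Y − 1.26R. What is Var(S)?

Var(S) = 1631.1168

Var(S) = a²·Var(Y) + b²·Var(R) + 2ab·Cov(Y, R) with a = -4.6, b = -1.26.
= (-4.6)²·91.8 + (-1.26)²·66 + 2·(-4.6)·(-1.26)·(-35.9)
= 1942.488 + 104.7816 + (-416.1528) = 1631.1168.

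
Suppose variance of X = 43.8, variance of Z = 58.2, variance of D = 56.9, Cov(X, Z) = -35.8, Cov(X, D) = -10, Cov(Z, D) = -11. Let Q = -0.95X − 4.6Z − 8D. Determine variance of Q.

variance of Q = a²·variance of X + b²·variance of Z + c²·variance of D + 2ab·Cov(X, Z) + 2ac·Cov(X, D) + 2bc·Cov(Z, D), with a = -0.95, b = -4.6, c = -8.
= 39.5295 + 1231.512 + 3641.6 + (-312.892) + (-152) + (-809.6)
= 3638.1495.

variance of Q = 3638.1495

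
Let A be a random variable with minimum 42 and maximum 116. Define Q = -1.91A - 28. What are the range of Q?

Range of A = 116 − 42 = 74.
Range(Q) = |a|·Range(A) = |-1.91|·74 = 141.34.

Range(Q) = 141.34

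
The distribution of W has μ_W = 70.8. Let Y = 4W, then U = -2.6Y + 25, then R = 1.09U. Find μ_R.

μ_R = -775.3388

μ_Y = 4·70.8 = 283.2.
μ_U = (-2.6)·283.2 + 25 = -711.32.
μ_R = 1.09·(-711.32) = -775.3388.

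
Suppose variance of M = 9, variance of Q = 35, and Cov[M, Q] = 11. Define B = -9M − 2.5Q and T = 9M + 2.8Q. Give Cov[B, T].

Cov[B, T] = -1498.7

By bilinearity, Cov[B, T] = ac·variance of M + bd·variance of Q + (ad+bc)·Cov[M, Q], with a=-9, b=-2.5, c=9, d=2.8.
ac·variance of M = (-9)·9·9 = -729
bd·variance of Q = (-2.5)·2.8·35 = -245
(ad+bc)·Cov[M, Q] = (-47.7)·11 = -524.7
Cov[B, T] = -729 + (-245) + (-524.7) = -1498.7.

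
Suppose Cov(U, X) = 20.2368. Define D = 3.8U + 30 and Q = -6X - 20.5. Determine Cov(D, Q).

Cov(D, Q) = -461.39904

Cov(D, Q) = a·c·Cov(U, X) = 3.8·(-6)·20.2368 = -461.39904. Additive constants drop out.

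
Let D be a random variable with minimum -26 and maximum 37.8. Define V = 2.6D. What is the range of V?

Range(V) = 165.88

Range of D = 37.8 − (-26) = 63.8.
Range(V) = |a|·Range(D) = |2.6|·63.8 = 165.88.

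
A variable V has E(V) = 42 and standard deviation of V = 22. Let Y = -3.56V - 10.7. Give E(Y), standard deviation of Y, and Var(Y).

E(Y) = -160.22, standard deviation of Y = 78.32, Var(Y) = 6134.0224

Y = -3.56V - 10.7 is linear with a = -3.56, b = -10.7.
E(Y) = a·E(V) + b = (-3.56)·42 + (-10.7) = -160.22.
standard deviation of Y = |a|·standard deviation of V = |-3.56|·22 = 78.32.
Var(V) = 22² = 484.
Var(Y) = a²·Var(V) = (-3.56)²·484 = 6134.0224 (the additive constant -10.7 does not affect variance).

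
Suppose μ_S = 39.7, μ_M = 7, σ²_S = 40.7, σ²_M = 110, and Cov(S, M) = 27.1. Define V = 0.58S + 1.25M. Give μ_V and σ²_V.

μ_V = 0.58·μ_S + 1.25·μ_M = 0.58·39.7 + 1.25·7 = 31.776.
σ²_V = a²·σ²_S + b²·σ²_M + 2ab·Cov(S, M) with a = 0.58, b = 1.25.
= 0.58²·40.7 + 1.25²·110 + 2·0.58·1.25·27.1
= 13.69148 + 171.875 + 39.295 = 224.86148.

μ_V = 31.776, σ²_V = 224.86148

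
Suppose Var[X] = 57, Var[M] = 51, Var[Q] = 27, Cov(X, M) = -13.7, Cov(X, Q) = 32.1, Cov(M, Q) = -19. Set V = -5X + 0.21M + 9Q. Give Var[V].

Var[V] = a²·Var[X] + b²·Var[M] + c²·Var[Q] + 2ab·Cov(X, M) + 2ac·Cov(X, Q) + 2bc·Cov(M, Q), with a = -5, b = 0.21, c = 9.
= 1425 + 2.2491 + 2187 + 28.77 + (-2889) + (-71.82)
= 682.1991.

Var[V] = 682.1991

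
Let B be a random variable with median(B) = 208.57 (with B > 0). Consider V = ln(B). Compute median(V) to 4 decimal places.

median(V) = 5.3403

ln(B) is monotone on this domain, so median(V) = ln(208.57) ≈ 5.3403.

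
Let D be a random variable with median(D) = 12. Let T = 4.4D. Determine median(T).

median(T) = 52.8

A linear map preserves order up to sign, so median(T) = a·median(D) + b = 4.4·12 = 52.8.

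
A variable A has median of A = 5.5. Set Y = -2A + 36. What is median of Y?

median of Y = 25

A linear map preserves order up to sign, so median of Y = a·median of A + b = (-2)·5.5 + 36 = 25.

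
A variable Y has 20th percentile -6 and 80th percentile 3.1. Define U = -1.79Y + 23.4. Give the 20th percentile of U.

Since a = -1.79 < 0 the transformation is decreasing, reversing order: the 20th percentile of U corresponds to the 80th percentile of Y.
So P_{20}(U) = a·P_{80}(Y) + b = (-1.79)·3.1 + 23.4 = 17.851.

20th percentile of U = 17.851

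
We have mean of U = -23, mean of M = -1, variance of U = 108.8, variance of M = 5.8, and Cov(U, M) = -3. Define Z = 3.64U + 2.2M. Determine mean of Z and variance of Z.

mean of Z = -85.92, variance of Z = 1421.58048

mean of Z = 3.64·mean of U + 2.2·mean of M = 3.64·(-23) + 2.2·(-1) = -85.92.
variance of Z = a²·variance of U + b²·variance of M + 2ab·Cov(U, M) with a = 3.64, b = 2.2.
= 3.64²·108.8 + 2.2²·5.8 + 2·3.64·2.2·(-3)
= 1441.55648 + 28.072 + (-48.048) = 1421.58048.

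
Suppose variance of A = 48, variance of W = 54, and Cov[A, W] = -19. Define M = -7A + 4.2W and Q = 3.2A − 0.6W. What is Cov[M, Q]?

By bilinearity, Cov[M, Q] = ac·variance of A + bd·variance of W + (ad+bc)·Cov[A, W], with a=-7, b=4.2, c=3.2, d=-0.6.
ac·variance of A = (-7)·3.2·48 = -1075.2
bd·variance of W = 4.2·(-0.6)·54 = -136.08
(ad+bc)·Cov[A, W] = (17.64)·(-19) = -335.16
Cov[M, Q] = -1075.2 + (-136.08) + (-335.16) = -1546.44.

Cov[M, Q] = -1546.44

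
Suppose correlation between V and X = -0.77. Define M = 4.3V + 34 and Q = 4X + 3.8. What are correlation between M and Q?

correlation between M and Q = -0.77

Linear rescalings preserve correlation up to sign; here the slopes 4.3 and 4 have the same sign, so correlation between M and Q = correlation between V and X = -0.77.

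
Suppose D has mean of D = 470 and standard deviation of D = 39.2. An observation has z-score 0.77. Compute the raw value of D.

D = mean of D + z·standard deviation of D = 470 + 0.77·39.2 = 500.184.

D = 500.184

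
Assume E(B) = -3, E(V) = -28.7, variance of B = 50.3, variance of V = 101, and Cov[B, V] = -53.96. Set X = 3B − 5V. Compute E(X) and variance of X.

E(X) = 134.5, variance of X = 4596.5

E(X) = 3·E(B) + (-5)·E(V) = 3·(-3) + (-5)·(-28.7) = 134.5.
variance of X = a²·variance of B + b²·variance of V + 2ab·Cov[B, V] with a = 3, b = -5.
= 3²·50.3 + (-5)²·101 + 2·3·(-5)·(-53.96)
= 452.7 + 2525 + 1618.8 = 4596.5.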